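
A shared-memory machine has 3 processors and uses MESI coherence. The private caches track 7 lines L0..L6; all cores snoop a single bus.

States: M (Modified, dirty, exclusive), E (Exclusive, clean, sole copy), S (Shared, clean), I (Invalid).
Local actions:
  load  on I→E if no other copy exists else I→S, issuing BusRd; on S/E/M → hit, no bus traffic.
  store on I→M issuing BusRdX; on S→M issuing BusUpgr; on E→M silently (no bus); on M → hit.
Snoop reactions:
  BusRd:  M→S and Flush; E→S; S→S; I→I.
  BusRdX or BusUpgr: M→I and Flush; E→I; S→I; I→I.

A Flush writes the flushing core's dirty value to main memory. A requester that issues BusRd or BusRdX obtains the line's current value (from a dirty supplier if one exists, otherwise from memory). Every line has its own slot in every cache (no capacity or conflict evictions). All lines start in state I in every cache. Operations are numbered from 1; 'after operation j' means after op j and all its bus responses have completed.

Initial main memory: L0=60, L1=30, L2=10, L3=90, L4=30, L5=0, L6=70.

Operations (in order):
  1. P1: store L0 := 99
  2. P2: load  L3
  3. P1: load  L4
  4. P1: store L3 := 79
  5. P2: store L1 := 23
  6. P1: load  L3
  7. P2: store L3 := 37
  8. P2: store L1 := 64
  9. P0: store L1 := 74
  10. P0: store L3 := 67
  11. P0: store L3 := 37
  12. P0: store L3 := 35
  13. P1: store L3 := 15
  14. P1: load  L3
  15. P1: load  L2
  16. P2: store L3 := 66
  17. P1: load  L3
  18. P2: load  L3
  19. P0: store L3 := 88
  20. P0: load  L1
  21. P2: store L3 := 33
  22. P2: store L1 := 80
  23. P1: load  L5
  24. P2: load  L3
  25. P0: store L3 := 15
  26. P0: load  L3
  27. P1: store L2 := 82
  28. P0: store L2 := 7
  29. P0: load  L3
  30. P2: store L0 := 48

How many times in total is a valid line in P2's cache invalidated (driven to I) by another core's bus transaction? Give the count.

invalidations = 5

step 1: P1: store L0 := 99  ⟶  IMI  (L0)  txn=BusRdX  M[L0]=60
step 2: P2: load  L3  ⟶  IIE  (L3)  txn=BusRd  M[L3]=90
step 3: P1: load  L4  ⟶  IEI  (L4)  txn=BusRd  M[L4]=30
step 4: P1: store L3 := 79  ⟶  IMI  (L3)  txn=BusRdX  M[L3]=90
step 5: P2: store L1 := 23  ⟶  IIM  (L1)  txn=BusRdX  M[L1]=30
step 6: P1: load  L3  ⟶  IMI  (L3)  txn=∅  M[L3]=90
step 7: P2: store L3 := 37  ⟶  IIM  (L3)  txn=BusRdX+Flush  M[L3]=79
step 8: P2: store L1 := 64  ⟶  IIM  (L1)  txn=∅  M[L1]=30
step 9: P0: store L1 := 74  ⟶  MII  (L1)  txn=BusRdX+Flush  M[L1]=64
step 10: P0: store L3 := 67  ⟶  MII  (L3)  txn=BusRdX+Flush  M[L3]=37
step 11: P0: store L3 := 37  ⟶  MII  (L3)  txn=∅  M[L3]=37
step 12: P0: store L3 := 35  ⟶  MII  (L3)  txn=∅  M[L3]=37
step 13: P1: store L3 := 15  ⟶  IMI  (L3)  txn=BusRdX+Flush  M[L3]=35
step 14: P1: load  L3  ⟶  IMI  (L3)  txn=∅  M[L3]=35
step 15: P1: load  L2  ⟶  IEI  (L2)  txn=BusRd  M[L2]=10
step 16: P2: store L3 := 66  ⟶  IIM  (L3)  txn=BusRdX+Flush  M[L3]=15
step 17: P1: load  L3  ⟶  ISS  (L3)  txn=BusRd+Flush  M[L3]=66
step 18: P2: load  L3  ⟶  ISS  (L3)  txn=∅  M[L3]=66
step 19: P0: store L3 := 88  ⟶  MII  (L3)  txn=BusRdX  M[L3]=66
step 20: P0: load  L1  ⟶  MII  (L1)  txn=∅  M[L1]=64
step 21: P2: store L3 := 33  ⟶  IIM  (L3)  txn=BusRdX+Flush  M[L3]=88
step 22: P2: store L1 := 80  ⟶  IIM  (L1)  txn=BusRdX+Flush  M[L1]=74
step 23: P1: load  L5  ⟶  IEI  (L5)  txn=BusRd  M[L5]=0
step 24: P2: load  L3  ⟶  IIM  (L3)  txn=∅  M[L3]=88
step 25: P0: store L3 := 15  ⟶  MII  (L3)  txn=BusRdX+Flush  M[L3]=33
step 26: P0: load  L3  ⟶  MII  (L3)  txn=∅  M[L3]=33
step 27: P1: store L2 := 82  ⟶  IMI  (L2)  txn=∅  M[L2]=10
step 28: P0: store L2 := 7  ⟶  MII  (L2)  txn=BusRdX+Flush  M[L2]=82
step 29: P0: load  L3  ⟶  MII  (L3)  txn=∅  M[L3]=33
step 30: P2: store L0 := 48  ⟶  IIM  (L0)  txn=BusRdX+Flush  M[L0]=99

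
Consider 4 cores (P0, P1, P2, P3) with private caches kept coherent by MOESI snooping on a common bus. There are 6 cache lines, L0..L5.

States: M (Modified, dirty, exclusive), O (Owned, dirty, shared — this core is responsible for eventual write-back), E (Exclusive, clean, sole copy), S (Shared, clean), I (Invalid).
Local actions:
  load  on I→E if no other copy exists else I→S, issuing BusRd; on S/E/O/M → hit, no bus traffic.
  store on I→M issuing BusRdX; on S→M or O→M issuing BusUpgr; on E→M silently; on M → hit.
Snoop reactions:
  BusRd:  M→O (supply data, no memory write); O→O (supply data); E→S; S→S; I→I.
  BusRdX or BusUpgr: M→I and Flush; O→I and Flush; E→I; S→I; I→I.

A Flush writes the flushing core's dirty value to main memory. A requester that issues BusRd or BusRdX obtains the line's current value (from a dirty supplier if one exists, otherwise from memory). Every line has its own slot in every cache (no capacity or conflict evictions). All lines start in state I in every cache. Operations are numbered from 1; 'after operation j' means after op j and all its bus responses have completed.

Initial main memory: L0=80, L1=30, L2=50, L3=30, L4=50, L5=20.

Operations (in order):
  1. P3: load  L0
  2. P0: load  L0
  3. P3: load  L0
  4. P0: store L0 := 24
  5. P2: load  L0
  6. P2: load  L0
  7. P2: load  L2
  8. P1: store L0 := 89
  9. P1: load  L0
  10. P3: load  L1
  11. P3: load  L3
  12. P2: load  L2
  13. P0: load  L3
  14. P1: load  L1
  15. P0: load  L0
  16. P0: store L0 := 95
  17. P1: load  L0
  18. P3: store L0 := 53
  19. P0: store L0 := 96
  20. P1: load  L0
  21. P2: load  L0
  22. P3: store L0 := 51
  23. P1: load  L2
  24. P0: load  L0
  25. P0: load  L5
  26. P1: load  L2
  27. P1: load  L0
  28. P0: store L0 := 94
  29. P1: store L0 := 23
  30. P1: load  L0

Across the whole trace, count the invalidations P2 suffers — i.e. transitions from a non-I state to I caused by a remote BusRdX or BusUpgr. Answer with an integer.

invalidations = 2

step 1: P3: load  L0  ⟶  IIIE  (L0)  txn=BusRd  M[L0]=80
step 2: P0: load  L0  ⟶  SIIS  (L0)  txn=BusRd  M[L0]=80
step 3: P3: load  L0  ⟶  SIIS  (L0)  txn=∅  M[L0]=80
step 4: P0: store L0 := 24  ⟶  MIII  (L0)  txn=BusUpgr  M[L0]=80
step 5: P2: load  L0  ⟶  OISI  (L0)  txn=BusRd  M[L0]=80
step 6: P2: load  L0  ⟶  OISI  (L0)  txn=∅  M[L0]=80
step 7: P2: load  L2  ⟶  IIEI  (L2)  txn=BusRd  M[L2]=50
step 8: P1: store L0 := 89  ⟶  IMII  (L0)  txn=BusRdX+Flush  M[L0]=24
step 9: P1: load  L0  ⟶  IMII  (L0)  txn=∅  M[L0]=24
step 10: P3: load  L1  ⟶  IIIE  (L1)  txn=BusRd  M[L1]=30
step 11: P3: load  L3  ⟶  IIIE  (L3)  txn=BusRd  M[L3]=30
step 12: P2: load  L2  ⟶  IIEI  (L2)  txn=∅  M[L2]=50
step 13: P0: load  L3  ⟶  SIIS  (L3)  txn=BusRd  M[L3]=30
step 14: P1: load  L1  ⟶  ISIS  (L1)  txn=BusRd  M[L1]=30
step 15: P0: load  L0  ⟶  SOII  (L0)  txn=BusRd  M[L0]=24
step 16: P0: store L0 := 95  ⟶  MIII  (L0)  txn=BusUpgr+Flush  M[L0]=89
step 17: P1: load  L0  ⟶  OSII  (L0)  txn=BusRd  M[L0]=89
step 18: P3: store L0 := 53  ⟶  IIIM  (L0)  txn=BusRdX+Flush  M[L0]=95
step 19: P0: store L0 := 96  ⟶  MIII  (L0)  txn=BusRdX+Flush  M[L0]=53
step 20: P1: load  L0  ⟶  OSII  (L0)  txn=BusRd  M[L0]=53
step 21: P2: load  L0  ⟶  OSSI  (L0)  txn=BusRd  M[L0]=53
step 22: P3: store L0 := 51  ⟶  IIIM  (L0)  txn=BusRdX+Flush  M[L0]=96
step 23: P1: load  L2  ⟶  ISSI  (L2)  txn=BusRd  M[L2]=50
step 24: P0: load  L0  ⟶  SIIO  (L0)  txn=BusRd  M[L0]=96
step 25: P0: load  L5  ⟶  EIII  (L5)  txn=BusRd  M[L5]=20
step 26: P1: load  L2  ⟶  ISSI  (L2)  txn=∅  M[L2]=50
step 27: P1: load  L0  ⟶  SSIO  (L0)  txn=BusRd  M[L0]=96
step 28: P0: store L0 := 94  ⟶  MIII  (L0)  txn=BusUpgr+Flush  M[L0]=51
step 29: P1: store L0 := 23  ⟶  IMII  (L0)  txn=BusRdX+Flush  M[L0]=94
step 30: P1: load  L0  ⟶  IMII  (L0)  txn=∅  M[L0]=94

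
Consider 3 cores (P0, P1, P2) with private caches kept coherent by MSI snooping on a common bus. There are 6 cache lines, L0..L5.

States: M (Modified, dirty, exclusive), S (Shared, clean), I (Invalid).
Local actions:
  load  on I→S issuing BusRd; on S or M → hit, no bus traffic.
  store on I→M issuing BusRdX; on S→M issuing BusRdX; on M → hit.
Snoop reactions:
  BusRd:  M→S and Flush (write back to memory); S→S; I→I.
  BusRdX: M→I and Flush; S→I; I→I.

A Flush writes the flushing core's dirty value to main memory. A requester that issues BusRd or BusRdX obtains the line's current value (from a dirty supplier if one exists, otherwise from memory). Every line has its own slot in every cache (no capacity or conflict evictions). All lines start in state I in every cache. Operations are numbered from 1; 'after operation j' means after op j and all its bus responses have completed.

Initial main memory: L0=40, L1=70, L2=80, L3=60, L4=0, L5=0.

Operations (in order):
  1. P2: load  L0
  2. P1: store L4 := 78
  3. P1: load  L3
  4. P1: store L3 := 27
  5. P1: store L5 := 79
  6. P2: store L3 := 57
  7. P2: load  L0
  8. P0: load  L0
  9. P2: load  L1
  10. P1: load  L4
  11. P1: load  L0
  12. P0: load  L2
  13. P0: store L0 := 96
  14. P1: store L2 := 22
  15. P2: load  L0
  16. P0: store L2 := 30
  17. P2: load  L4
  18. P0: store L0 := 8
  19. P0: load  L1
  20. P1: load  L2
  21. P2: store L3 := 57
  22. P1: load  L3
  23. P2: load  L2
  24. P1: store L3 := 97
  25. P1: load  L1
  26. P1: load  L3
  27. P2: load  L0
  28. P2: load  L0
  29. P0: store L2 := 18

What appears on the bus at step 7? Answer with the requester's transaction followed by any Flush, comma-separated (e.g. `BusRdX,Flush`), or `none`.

step 1: P2: load  L0  ⟶  IIS  (L0)  txn=BusRd  M[L0]=40
step 2: P1: store L4 := 78  ⟶  IMI  (L4)  txn=BusRdX  M[L4]=0
step 3: P1: load  L3  ⟶  ISI  (L3)  txn=BusRd  M[L3]=60
step 4: P1: store L3 := 27  ⟶  IMI  (L3)  txn=BusRdX  M[L3]=60
step 5: P1: store L5 := 79  ⟶  IMI  (L5)  txn=BusRdX  M[L5]=0
step 6: P2: store L3 := 57  ⟶  IIM  (L3)  txn=BusRdX+Flush  M[L3]=27
step 7: P2: load  L0  ⟶  IIS  (L0)  txn=∅  M[L0]=40
step 8: P0: load  L0  ⟶  SIS  (L0)  txn=BusRd  M[L0]=40
step 9: P2: load  L1  ⟶  IIS  (L1)  txn=BusRd  M[L1]=70
step 10: P1: load  L4  ⟶  IMI  (L4)  txn=∅  M[L4]=0
step 11: P1: load  L0  ⟶  SSS  (L0)  txn=BusRd  M[L0]=40
step 12: P0: load  L2  ⟶  SII  (L2)  txn=BusRd  M[L2]=80
step 13: P0: store L0 := 96  ⟶  MII  (L0)  txn=BusRdX  M[L0]=40
step 14: P1: store L2 := 22  ⟶  IMI  (L2)  txn=BusRdX  M[L2]=80
step 15: P2: load  L0  ⟶  SIS  (L0)  txn=BusRd+Flush  M[L0]=96
step 16: P0: store L2 := 30  ⟶  MII  (L2)  txn=BusRdX+Flush  M[L2]=22
step 17: P2: load  L4  ⟶  ISS  (L4)  txn=BusRd+Flush  M[L4]=78
step 18: P0: store L0 := 8  ⟶  MII  (L0)  txn=BusRdX  M[L0]=96
step 19: P0: load  L1  ⟶  SIS  (L1)  txn=BusRd  M[L1]=70
step 20: P1: load  L2  ⟶  SSI  (L2)  txn=BusRd+Flush  M[L2]=30
step 21: P2: store L3 := 57  ⟶  IIM  (L3)  txn=∅  M[L3]=27
step 22: P1: load  L3  ⟶  ISS  (L3)  txn=BusRd+Flush  M[L3]=57
step 23: P2: load  L2  ⟶  SSS  (L2)  txn=BusRd  M[L2]=30
step 24: P1: store L3 := 97  ⟶  IMI  (L3)  txn=BusRdX  M[L3]=57
step 25: P1: load  L1  ⟶  SSS  (L1)  txn=BusRd  M[L1]=70
step 26: P1: load  L3  ⟶  IMI  (L3)  txn=∅  M[L3]=57
step 27: P2: load  L0  ⟶  SIS  (L0)  txn=BusRd+Flush  M[L0]=8
step 28: P2: load  L0  ⟶  SIS  (L0)  txn=∅  M[L0]=8
step 29: P0: store L2 := 18  ⟶  MII  (L2)  txn=BusRdX  M[L2]=30

bus = none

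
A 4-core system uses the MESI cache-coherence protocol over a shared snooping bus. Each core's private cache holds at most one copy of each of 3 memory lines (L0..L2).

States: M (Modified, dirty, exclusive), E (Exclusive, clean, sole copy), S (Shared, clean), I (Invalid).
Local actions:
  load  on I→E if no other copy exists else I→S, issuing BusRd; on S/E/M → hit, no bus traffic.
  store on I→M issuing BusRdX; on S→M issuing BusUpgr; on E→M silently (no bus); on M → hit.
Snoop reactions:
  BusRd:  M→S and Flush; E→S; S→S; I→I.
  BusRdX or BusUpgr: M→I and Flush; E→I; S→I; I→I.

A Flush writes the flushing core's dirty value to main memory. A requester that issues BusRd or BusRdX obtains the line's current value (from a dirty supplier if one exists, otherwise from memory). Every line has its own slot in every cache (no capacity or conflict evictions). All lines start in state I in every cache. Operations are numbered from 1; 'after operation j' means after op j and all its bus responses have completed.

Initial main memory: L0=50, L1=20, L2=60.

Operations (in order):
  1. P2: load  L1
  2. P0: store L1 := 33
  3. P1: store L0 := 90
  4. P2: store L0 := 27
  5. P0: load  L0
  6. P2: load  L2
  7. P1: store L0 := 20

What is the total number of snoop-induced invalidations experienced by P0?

invalidations = 1

[1] P2: load  L1 | P0:I, P1:I, P2:E(20), P3:I | bus: BusRd
[2] P0: store L1 := 33 | P0:M(33), P1:I, P2:I, P3:I | bus: BusRdX
[3] P1: store L0 := 90 | P0:I, P1:M(90), P2:I, P3:I | bus: BusRdX
[4] P2: store L0 := 27 | P0:I, P1:I, P2:M(27), P3:I | bus: BusRdX,Flush
[5] P0: load  L0 | P0:S(27), P1:I, P2:S(27), P3:I | bus: BusRd,Flush
[6] P2: load  L2 | P0:I, P1:I, P2:E(60), P3:I | bus: BusRd
[7] P1: store L0 := 20 | P0:I, P1:M(20), P2:I, P3:I | bus: BusRdX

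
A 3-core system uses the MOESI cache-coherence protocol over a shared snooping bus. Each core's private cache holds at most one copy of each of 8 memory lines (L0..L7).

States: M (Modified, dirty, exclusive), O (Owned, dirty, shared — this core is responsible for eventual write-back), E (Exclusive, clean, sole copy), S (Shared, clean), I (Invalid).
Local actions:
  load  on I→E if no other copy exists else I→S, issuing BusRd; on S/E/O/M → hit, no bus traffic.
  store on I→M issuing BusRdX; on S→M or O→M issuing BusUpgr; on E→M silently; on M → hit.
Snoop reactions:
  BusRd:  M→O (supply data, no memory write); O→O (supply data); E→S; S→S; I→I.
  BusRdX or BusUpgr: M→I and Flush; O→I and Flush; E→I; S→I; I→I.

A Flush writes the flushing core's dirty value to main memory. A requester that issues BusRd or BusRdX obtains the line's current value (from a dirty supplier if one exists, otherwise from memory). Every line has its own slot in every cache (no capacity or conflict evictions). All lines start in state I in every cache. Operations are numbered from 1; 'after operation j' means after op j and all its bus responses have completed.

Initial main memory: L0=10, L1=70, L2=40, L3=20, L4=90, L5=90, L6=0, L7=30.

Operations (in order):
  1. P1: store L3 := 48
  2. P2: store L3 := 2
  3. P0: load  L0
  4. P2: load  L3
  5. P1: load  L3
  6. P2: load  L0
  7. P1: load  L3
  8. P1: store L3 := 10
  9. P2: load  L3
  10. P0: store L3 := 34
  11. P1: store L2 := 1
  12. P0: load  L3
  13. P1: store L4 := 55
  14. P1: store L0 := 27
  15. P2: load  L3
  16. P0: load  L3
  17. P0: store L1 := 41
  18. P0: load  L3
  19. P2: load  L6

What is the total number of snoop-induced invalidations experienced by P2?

invalidations = 3

[1] P1: store L3 := 48 | P0:I, P1:M(48), P2:I | bus: BusRdX
[2] P2: store L3 := 2 | P0:I, P1:I, P2:M(2) | bus: BusRdX,Flush
[3] P0: load  L0 | P0:E(10), P1:I, P2:I | bus: BusRd
[4] P2: load  L3 | P0:I, P1:I, P2:M(2) | bus: none
[5] P1: load  L3 | P0:I, P1:S(2), P2:O(2) | bus: BusRd
[6] P2: load  L0 | P0:S(10), P1:I, P2:S(10) | bus: BusRd
[7] P1: load  L3 | P0:I, P1:S(2), P2:O(2) | bus: none
[8] P1: store L3 := 10 | P0:I, P1:M(10), P2:I | bus: BusUpgr,Flush
[9] P2: load  L3 | P0:I, P1:O(10), P2:S(10) | bus: BusRd
[10] P0: store L3 := 34 | P0:M(34), P1:I, P2:I | bus: BusRdX,Flush
[11] P1: store L2 := 1 | P0:I, P1:M(1), P2:I | bus: BusRdX
[12] P0: load  L3 | P0:M(34), P1:I, P2:I | bus: none
[13] P1: store L4 := 55 | P0:I, P1:M(55), P2:I | bus: BusRdX
[14] P1: store L0 := 27 | P0:I, P1:M(27), P2:I | bus: BusRdX
[15] P2: load  L3 | P0:O(34), P1:I, P2:S(34) | bus: BusRd
[16] P0: load  L3 | P0:O(34), P1:I, P2:S(34) | bus: none
[17] P0: store L1 := 41 | P0:M(41), P1:I, P2:I | bus: BusRdX
[18] P0: load  L3 | P0:O(34), P1:I, P2:S(34) | bus: none
[19] P2: load  L6 | P0:I, P1:I, P2:E(0) | bus: BusRd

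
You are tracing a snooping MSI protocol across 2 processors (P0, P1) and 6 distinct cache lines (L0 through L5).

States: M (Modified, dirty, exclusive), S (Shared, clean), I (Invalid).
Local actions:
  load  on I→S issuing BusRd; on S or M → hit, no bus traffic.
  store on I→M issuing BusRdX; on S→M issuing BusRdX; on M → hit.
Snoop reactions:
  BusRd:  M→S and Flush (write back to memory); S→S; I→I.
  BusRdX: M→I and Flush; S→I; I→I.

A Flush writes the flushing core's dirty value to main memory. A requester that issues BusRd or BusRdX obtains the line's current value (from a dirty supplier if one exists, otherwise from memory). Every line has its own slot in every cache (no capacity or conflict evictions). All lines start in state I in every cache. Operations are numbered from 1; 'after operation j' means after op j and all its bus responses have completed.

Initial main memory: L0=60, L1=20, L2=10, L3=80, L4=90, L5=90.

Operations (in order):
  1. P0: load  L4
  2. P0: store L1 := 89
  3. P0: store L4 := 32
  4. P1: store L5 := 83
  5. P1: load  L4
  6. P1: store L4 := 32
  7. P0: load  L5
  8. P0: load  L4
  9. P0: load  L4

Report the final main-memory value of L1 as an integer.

memory[L1] = 20

step 1: P0: load  L4  ⟶  SI  (L4)  txn=BusRd  M[L4]=90
step 2: P0: store L1 := 89  ⟶  MI  (L1)  txn=BusRdX  M[L1]=20
step 3: P0: store L4 := 32  ⟶  MI  (L4)  txn=BusRdX  M[L4]=90
step 4: P1: store L5 := 83  ⟶  IM  (L5)  txn=BusRdX  M[L5]=90
step 5: P1: load  L4  ⟶  SS  (L4)  txn=BusRd+Flush  M[L4]=32
step 6: P1: store L4 := 32  ⟶  IM  (L4)  txn=BusRdX  M[L4]=32
step 7: P0: load  L5  ⟶  SS  (L5)  txn=BusRd+Flush  M[L5]=83
step 8: P0: load  L4  ⟶  SS  (L4)  txn=BusRd+Flush  M[L4]=32
step 9: P0: load  L4  ⟶  SS  (L4)  txn=∅  M[L4]=32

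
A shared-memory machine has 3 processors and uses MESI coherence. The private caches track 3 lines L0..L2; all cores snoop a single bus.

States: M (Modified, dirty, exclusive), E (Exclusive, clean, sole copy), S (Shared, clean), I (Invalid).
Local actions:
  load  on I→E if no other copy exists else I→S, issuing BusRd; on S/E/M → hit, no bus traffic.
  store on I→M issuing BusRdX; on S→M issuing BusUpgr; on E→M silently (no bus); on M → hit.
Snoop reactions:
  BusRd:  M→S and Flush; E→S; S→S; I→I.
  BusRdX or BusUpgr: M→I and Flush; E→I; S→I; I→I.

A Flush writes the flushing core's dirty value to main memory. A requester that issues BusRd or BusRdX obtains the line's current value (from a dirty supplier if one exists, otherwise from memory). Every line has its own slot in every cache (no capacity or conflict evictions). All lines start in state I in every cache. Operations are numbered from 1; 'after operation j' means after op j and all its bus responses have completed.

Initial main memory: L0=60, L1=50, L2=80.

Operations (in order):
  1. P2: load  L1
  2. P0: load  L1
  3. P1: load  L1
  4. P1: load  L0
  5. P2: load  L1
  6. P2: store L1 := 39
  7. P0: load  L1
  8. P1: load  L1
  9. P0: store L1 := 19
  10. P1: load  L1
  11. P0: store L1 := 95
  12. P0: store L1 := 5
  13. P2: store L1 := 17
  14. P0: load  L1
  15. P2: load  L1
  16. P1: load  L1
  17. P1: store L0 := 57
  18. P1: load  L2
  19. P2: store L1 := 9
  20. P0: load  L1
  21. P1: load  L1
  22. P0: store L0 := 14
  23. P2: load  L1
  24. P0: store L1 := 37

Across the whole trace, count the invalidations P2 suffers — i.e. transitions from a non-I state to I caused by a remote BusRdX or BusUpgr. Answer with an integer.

invalidations = 2

  op1 P2: load  L1 → I/I/E on L1; bus BusRd; mem=50
  op2 P0: load  L1 → S/I/S on L1; bus BusRd; mem=50
  op3 P1: load  L1 → S/S/S on L1; bus BusRd; mem=50
  op4 P1: load  L0 → I/E/I on L0; bus BusRd; mem=60
  op5 P2: load  L1 → S/S/S on L1; bus (none); mem=50
  op6 P2: store L1 := 39 → I/I/M on L1; bus BusUpgr; mem=50
  op7 P0: load  L1 → S/I/S on L1; bus BusRd Flush; mem=39
  op8 P1: load  L1 → S/S/S on L1; bus BusRd; mem=39
  op9 P0: store L1 := 19 → M/I/I on L1; bus BusUpgr; mem=39
  op10 P1: load  L1 → S/S/I on L1; bus BusRd Flush; mem=19
  op11 P0: store L1 := 95 → M/I/I on L1; bus BusUpgr; mem=19
  op12 P0: store L1 := 5 → M/I/I on L1; bus (none); mem=19
  op13 P2: store L1 := 17 → I/I/M on L1; bus BusRdX Flush; mem=5
  op14 P0: load  L1 → S/I/S on L1; bus BusRd Flush; mem=17
  op15 P2: load  L1 → S/I/S on L1; bus (none); mem=17
  op16 P1: load  L1 → S/S/S on L1; bus BusRd; mem=17
  op17 P1: store L0 := 57 → I/M/I on L0; bus (none); mem=60
  op18 P1: load  L2 → I/E/I on L2; bus BusRd; mem=80
  op19 P2: store L1 := 9 → I/I/M on L1; bus BusUpgr; mem=17
  op20 P0: load  L1 → S/I/S on L1; bus BusRd Flush; mem=9
  op21 P1: load  L1 → S/S/S on L1; bus BusRd; mem=9
  op22 P0: store L0 := 14 → M/I/I on L0; bus BusRdX Flush; mem=57
  op23 P2: load  L1 → S/S/S on L1; bus (none); mem=9
  op24 P0: store L1 := 37 → M/I/I on L1; bus BusUpgr; mem=9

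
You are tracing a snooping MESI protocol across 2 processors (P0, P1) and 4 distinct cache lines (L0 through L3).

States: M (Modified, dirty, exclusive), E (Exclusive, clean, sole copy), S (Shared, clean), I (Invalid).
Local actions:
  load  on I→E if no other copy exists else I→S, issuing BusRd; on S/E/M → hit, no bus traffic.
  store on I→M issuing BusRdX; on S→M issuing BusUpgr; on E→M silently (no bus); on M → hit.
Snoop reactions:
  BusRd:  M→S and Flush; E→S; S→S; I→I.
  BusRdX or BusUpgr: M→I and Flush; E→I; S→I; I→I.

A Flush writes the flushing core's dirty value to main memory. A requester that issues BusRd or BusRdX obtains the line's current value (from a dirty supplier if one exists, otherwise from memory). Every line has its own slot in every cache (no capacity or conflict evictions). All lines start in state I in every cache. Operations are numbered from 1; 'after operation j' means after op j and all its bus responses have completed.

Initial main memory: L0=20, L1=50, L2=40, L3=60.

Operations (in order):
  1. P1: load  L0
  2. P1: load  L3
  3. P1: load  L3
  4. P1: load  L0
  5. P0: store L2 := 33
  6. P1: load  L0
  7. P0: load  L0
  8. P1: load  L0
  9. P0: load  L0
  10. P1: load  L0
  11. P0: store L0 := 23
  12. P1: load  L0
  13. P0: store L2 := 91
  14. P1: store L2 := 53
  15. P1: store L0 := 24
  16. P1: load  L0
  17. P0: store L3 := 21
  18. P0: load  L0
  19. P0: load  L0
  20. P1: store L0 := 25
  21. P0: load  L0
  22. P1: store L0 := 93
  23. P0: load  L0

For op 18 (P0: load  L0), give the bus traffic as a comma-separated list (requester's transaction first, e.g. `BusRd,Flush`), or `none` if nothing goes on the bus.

[1] P1: load  L0 | P0:I, P1:E(20) | bus: BusRd
[2] P1: load  L3 | P0:I, P1:E(60) | bus: BusRd
[3] P1: load  L3 | P0:I, P1:E(60) | bus: none
[4] P1: load  L0 | P0:I, P1:E(20) | bus: none
[5] P0: store L2 := 33 | P0:M(33), P1:I | bus: BusRdX
[6] P1: load  L0 | P0:I, P1:E(20) | bus: none
[7] P0: load  L0 | P0:S(20), P1:S(20) | bus: BusRd
[8] P1: load  L0 | P0:S(20), P1:S(20) | bus: none
[9] P0: load  L0 | P0:S(20), P1:S(20) | bus: none
[10] P1: load  L0 | P0:S(20), P1:S(20) | bus: none
[11] P0: store L0 := 23 | P0:M(23), P1:I | bus: BusUpgr
[12] P1: load  L0 | P0:S(23), P1:S(23) | bus: BusRd,Flush
[13] P0: store L2 := 91 | P0:M(91), P1:I | bus: none
[14] P1: store L2 := 53 | P0:I, P1:M(53) | bus: BusRdX,Flush
[15] P1: store L0 := 24 | P0:I, P1:M(24) | bus: BusUpgr
[16] P1: load  L0 | P0:I, P1:M(24) | bus: none
[17] P0: store L3 := 21 | P0:M(21), P1:I | bus: BusRdX
[18] P0: load  L0 | P0:S(24), P1:S(24) | bus: BusRd,Flush
[19] P0: load  L0 | P0:S(24), P1:S(24) | bus: none
[20] P1: store L0 := 25 | P0:I, P1:M(25) | bus: BusUpgr
[21] P0: load  L0 | P0:S(25), P1:S(25) | bus: BusRd,Flush
[22] P1: store L0 := 93 | P0:I, P1:M(93) | bus: BusUpgr
[23] P0: load  L0 | P0:S(93), P1:S(93) | bus: BusRd,Flush

bus = BusRd,Flush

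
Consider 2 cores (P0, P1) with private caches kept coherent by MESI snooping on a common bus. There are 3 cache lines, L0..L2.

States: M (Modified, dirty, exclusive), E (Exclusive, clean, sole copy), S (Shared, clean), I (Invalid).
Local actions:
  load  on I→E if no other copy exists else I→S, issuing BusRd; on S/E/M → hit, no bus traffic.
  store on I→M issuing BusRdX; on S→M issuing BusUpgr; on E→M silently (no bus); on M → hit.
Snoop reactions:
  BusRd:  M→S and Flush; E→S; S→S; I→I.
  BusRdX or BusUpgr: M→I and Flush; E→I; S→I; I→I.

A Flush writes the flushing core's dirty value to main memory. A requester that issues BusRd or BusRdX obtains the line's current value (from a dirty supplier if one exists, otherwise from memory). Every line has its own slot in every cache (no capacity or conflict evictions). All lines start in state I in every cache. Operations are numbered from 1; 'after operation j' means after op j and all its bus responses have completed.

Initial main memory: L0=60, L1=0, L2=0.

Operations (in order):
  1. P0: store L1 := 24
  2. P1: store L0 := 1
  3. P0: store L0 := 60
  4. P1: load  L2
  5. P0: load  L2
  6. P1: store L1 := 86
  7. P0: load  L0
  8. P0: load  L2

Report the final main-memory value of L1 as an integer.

memory[L1] = 24

[1] P0: store L1 := 24 | P0:M(24), P1:I | bus: BusRdX
[2] P1: store L0 := 1 | P0:I, P1:M(1) | bus: BusRdX
[3] P0: store L0 := 60 | P0:M(60), P1:I | bus: BusRdX,Flush
[4] P1: load  L2 | P0:I, P1:E(0) | bus: BusRd
[5] P0: load  L2 | P0:S(0), P1:S(0) | bus: BusRd
[6] P1: store L1 := 86 | P0:I, P1:M(86) | bus: BusRdX,Flush
[7] P0: load  L0 | P0:M(60), P1:I | bus: none
[8] P0: load  L2 | P0:S(0), P1:S(0) | bus: none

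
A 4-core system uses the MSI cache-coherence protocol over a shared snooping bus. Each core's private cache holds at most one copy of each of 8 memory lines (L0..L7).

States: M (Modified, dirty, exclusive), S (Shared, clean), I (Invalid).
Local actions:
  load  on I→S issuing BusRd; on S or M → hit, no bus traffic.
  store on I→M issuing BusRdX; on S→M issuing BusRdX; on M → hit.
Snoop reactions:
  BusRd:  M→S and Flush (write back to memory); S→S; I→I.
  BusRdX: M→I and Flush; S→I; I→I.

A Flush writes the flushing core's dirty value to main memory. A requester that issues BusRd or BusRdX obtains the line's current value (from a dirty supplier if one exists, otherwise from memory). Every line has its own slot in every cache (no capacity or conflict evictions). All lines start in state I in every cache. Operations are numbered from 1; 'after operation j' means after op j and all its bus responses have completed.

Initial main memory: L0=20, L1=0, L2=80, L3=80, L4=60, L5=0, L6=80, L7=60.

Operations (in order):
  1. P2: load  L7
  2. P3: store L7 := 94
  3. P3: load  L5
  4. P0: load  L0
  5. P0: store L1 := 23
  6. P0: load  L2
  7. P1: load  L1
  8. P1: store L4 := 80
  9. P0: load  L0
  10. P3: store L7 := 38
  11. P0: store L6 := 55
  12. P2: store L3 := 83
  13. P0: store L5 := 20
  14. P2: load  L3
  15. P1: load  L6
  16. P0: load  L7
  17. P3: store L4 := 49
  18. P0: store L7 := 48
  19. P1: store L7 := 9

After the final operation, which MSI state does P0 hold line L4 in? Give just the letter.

state = I

1. P2: load  L7  bus=[BusRd]  L7: P0=I P1=I P2=S P3=I  mem[L7]=60
2. P3: store L7 := 94  bus=[BusRdX]  L7: P0=I P1=I P2=I P3=M  mem[L7]=60
3. P3: load  L5  bus=[BusRd]  L5: P0=I P1=I P2=I P3=S  mem[L5]=0
4. P0: load  L0  bus=[BusRd]  L0: P0=S P1=I P2=I P3=I  mem[L0]=20
5. P0: store L1 := 23  bus=[BusRdX]  L1: P0=M P1=I P2=I P3=I  mem[L1]=0
6. P0: load  L2  bus=[BusRd]  L2: P0=S P1=I P2=I P3=I  mem[L2]=80
7. P1: load  L1  bus=[BusRd,Flush]  L1: P0=S P1=S P2=I P3=I  mem[L1]=23
8. P1: store L4 := 80  bus=[BusRdX]  L4: P0=I P1=M P2=I P3=I  mem[L4]=60
9. P0: load  L0  bus=[-]  L0: P0=S P1=I P2=I P3=I  mem[L0]=20
10. P3: store L7 := 38  bus=[-]  L7: P0=I P1=I P2=I P3=M  mem[L7]=60
11. P0: store L6 := 55  bus=[BusRdX]  L6: P0=M P1=I P2=I P3=I  mem[L6]=80
12. P2: store L3 := 83  bus=[BusRdX]  L3: P0=I P1=I P2=M P3=I  mem[L3]=80
13. P0: store L5 := 20  bus=[BusRdX]  L5: P0=M P1=I P2=I P3=I  mem[L5]=0
14. P2: load  L3  bus=[-]  L3: P0=I P1=I P2=M P3=I  mem[L3]=80
15. P1: load  L6  bus=[BusRd,Flush]  L6: P0=S P1=S P2=I P3=I  mem[L6]=55
16. P0: load  L7  bus=[BusRd,Flush]  L7: P0=S P1=I P2=I P3=S  mem[L7]=38
17. P3: store L4 := 49  bus=[BusRdX,Flush]  L4: P0=I P1=I P2=I P3=M  mem[L4]=80
18. P0: store L7 := 48  bus=[BusRdX]  L7: P0=M P1=I P2=I P3=I  mem[L7]=38
19. P1: store L7 := 9  bus=[BusRdX,Flush]  L7: P0=I P1=M P2=I P3=I  mem[L7]=48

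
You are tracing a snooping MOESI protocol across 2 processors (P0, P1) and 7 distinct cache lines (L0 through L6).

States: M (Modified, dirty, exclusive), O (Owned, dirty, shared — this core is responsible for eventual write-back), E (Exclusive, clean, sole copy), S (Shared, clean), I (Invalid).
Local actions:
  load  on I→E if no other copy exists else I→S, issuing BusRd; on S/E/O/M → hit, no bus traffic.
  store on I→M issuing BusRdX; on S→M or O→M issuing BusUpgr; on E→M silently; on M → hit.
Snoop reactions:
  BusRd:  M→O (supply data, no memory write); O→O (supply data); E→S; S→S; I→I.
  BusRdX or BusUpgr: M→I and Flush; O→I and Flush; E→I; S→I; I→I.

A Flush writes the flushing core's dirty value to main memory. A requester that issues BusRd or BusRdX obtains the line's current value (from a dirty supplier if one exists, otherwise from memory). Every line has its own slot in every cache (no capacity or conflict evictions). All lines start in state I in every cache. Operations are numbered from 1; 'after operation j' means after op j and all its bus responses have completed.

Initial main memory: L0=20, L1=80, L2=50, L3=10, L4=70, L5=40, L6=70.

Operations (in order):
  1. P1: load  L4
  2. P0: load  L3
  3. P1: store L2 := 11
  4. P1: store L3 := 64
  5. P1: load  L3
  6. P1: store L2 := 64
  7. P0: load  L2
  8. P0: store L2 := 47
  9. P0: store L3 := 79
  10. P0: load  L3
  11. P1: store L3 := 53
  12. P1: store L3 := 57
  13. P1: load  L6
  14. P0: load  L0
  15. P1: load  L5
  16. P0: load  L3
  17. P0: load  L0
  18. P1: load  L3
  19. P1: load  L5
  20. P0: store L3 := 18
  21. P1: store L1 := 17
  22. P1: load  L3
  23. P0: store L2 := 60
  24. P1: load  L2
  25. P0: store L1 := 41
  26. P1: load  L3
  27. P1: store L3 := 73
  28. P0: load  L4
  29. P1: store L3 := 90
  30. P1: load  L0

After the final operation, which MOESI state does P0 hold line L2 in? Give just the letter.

state = O

[1] P1: load  L4 | P0:I, P1:E(70) | bus: BusRd
[2] P0: load  L3 | P0:E(10), P1:I | bus: BusRd
[3] P1: store L2 := 11 | P0:I, P1:M(11) | bus: BusRdX
[4] P1: store L3 := 64 | P0:I, P1:M(64) | bus: BusRdX
[5] P1: load  L3 | P0:I, P1:M(64) | bus: none
[6] P1: store L2 := 64 | P0:I, P1:M(64) | bus: none
[7] P0: load  L2 | P0:S(64), P1:O(64) | bus: BusRd
[8] P0: store L2 := 47 | P0:M(47), P1:I | bus: BusUpgr,Flush
[9] P0: store L3 := 79 | P0:M(79), P1:I | bus: BusRdX,Flush
[10] P0: load  L3 | P0:M(79), P1:I | bus: none
[11] P1: store L3 := 53 | P0:I, P1:M(53) | bus: BusRdX,Flush
[12] P1: store L3 := 57 | P0:I, P1:M(57) | bus: none
[13] P1: load  L6 | P0:I, P1:E(70) | bus: BusRd
[14] P0: load  L0 | P0:E(20), P1:I | bus: BusRd
[15] P1: load  L5 | P0:I, P1:E(40) | bus: BusRd
[16] P0: load  L3 | P0:S(57), P1:O(57) | bus: BusRd
[17] P0: load  L0 | P0:E(20), P1:I | bus: none
[18] P1: load  L3 | P0:S(57), P1:O(57) | bus: none
[19] P1: load  L5 | P0:I, P1:E(40) | bus: none
[20] P0: store L3 := 18 | P0:M(18), P1:I | bus: BusUpgr,Flush
[21] P1: store L1 := 17 | P0:I, P1:M(17) | bus: BusRdX
[22] P1: load  L3 | P0:O(18), P1:S(18) | bus: BusRd
[23] P0: store L2 := 60 | P0:M(60), P1:I | bus: none
[24] P1: load  L2 | P0:O(60), P1:S(60) | bus: BusRd
[25] P0: store L1 := 41 | P0:M(41), P1:I | bus: BusRdX,Flush
[26] P1: load  L3 | P0:O(18), P1:S(18) | bus: none
[27] P1: store L3 := 73 | P0:I, P1:M(73) | bus: BusUpgr,Flush
[28] P0: load  L4 | P0:S(70), P1:S(70) | bus: BusRd
[29] P1: store L3 := 90 | P0:I, P1:M(90) | bus: none
[30] P1: load  L0 | P0:S(20), P1:S(20) | bus: BusRd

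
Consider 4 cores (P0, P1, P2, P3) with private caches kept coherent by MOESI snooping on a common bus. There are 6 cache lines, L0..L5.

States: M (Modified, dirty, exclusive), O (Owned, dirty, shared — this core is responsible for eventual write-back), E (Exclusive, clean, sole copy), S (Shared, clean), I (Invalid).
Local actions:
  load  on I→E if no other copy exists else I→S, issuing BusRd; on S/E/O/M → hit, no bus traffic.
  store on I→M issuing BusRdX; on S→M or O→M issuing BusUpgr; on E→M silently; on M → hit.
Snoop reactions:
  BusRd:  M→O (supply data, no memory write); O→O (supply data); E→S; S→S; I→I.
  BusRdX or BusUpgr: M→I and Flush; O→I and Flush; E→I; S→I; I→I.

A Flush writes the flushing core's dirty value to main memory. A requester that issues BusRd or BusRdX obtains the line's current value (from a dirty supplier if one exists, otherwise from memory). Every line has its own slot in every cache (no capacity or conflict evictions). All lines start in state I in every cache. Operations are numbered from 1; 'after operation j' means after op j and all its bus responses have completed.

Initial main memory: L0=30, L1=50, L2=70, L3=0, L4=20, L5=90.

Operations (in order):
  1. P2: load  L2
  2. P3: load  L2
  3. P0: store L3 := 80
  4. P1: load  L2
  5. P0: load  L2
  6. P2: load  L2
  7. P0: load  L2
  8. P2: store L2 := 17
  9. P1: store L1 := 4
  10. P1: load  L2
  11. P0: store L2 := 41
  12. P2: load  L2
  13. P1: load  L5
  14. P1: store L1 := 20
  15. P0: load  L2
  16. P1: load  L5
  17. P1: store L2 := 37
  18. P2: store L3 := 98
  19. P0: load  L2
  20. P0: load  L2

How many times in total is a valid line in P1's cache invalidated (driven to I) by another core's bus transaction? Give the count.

invalidations = 2

step 1: P2: load  L2  ⟶  IIEI  (L2)  txn=BusRd  M[L2]=70
step 2: P3: load  L2  ⟶  IISS  (L2)  txn=BusRd  M[L2]=70
step 3: P0: store L3 := 80  ⟶  MIII  (L3)  txn=BusRdX  M[L3]=0
step 4: P1: load  L2  ⟶  ISSS  (L2)  txn=BusRd  M[L2]=70
step 5: P0: load  L2  ⟶  SSSS  (L2)  txn=BusRd  M[L2]=70
step 6: P2: load  L2  ⟶  SSSS  (L2)  txn=∅  M[L2]=70
step 7: P0: load  L2  ⟶  SSSS  (L2)  txn=∅  M[L2]=70
step 8: P2: store L2 := 17  ⟶  IIMI  (L2)  txn=BusUpgr  M[L2]=70
step 9: P1: store L1 := 4  ⟶  IMII  (L1)  txn=BusRdX  M[L1]=50
step 10: P1: load  L2  ⟶  ISOI  (L2)  txn=BusRd  M[L2]=70
step 11: P0: store L2 := 41  ⟶  MIII  (L2)  txn=BusRdX+Flush  M[L2]=17
step 12: P2: load  L2  ⟶  OISI  (L2)  txn=BusRd  M[L2]=17
step 13: P1: load  L5  ⟶  IEII  (L5)  txn=BusRd  M[L5]=90
step 14: P1: store L1 := 20  ⟶  IMII  (L1)  txn=∅  M[L1]=50
step 15: P0: load  L2  ⟶  OISI  (L2)  txn=∅  M[L2]=17
step 16: P1: load  L5  ⟶  IEII  (L5)  txn=∅  M[L5]=90
step 17: P1: store L2 := 37  ⟶  IMII  (L2)  txn=BusRdX+Flush  M[L2]=41
step 18: P2: store L3 := 98  ⟶  IIMI  (L3)  txn=BusRdX+Flush  M[L3]=80
step 19: P0: load  L2  ⟶  SOII  (L2)  txn=BusRd  M[L2]=41
step 20: P0: load  L2  ⟶  SOII  (L2)  txn=∅  M[L2]=41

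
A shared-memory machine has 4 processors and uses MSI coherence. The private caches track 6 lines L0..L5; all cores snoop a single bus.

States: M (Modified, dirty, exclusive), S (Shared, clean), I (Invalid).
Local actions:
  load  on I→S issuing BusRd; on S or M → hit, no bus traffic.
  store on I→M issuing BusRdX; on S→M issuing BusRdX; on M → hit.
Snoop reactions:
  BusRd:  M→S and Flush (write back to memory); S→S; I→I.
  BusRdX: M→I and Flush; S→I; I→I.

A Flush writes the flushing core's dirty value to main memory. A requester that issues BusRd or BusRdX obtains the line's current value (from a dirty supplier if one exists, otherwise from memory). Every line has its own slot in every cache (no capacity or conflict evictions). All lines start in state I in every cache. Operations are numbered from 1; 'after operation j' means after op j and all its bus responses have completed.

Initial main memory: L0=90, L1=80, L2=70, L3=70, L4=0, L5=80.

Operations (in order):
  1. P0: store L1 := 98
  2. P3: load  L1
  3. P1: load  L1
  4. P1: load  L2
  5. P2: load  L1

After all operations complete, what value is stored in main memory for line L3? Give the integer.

memory[L3] = 70

  op1 P0: store L1 := 98 → M/I/I/I on L1; bus BusRdX; mem=80
  op2 P3: load  L1 → S/I/I/S on L1; bus BusRd Flush; mem=98
  op3 P1: load  L1 → S/S/I/S on L1; bus BusRd; mem=98
  op4 P1: load  L2 → I/S/I/I on L2; bus BusRd; mem=70
  op5 P2: load  L1 → S/S/S/S on L1; bus BusRd; mem=98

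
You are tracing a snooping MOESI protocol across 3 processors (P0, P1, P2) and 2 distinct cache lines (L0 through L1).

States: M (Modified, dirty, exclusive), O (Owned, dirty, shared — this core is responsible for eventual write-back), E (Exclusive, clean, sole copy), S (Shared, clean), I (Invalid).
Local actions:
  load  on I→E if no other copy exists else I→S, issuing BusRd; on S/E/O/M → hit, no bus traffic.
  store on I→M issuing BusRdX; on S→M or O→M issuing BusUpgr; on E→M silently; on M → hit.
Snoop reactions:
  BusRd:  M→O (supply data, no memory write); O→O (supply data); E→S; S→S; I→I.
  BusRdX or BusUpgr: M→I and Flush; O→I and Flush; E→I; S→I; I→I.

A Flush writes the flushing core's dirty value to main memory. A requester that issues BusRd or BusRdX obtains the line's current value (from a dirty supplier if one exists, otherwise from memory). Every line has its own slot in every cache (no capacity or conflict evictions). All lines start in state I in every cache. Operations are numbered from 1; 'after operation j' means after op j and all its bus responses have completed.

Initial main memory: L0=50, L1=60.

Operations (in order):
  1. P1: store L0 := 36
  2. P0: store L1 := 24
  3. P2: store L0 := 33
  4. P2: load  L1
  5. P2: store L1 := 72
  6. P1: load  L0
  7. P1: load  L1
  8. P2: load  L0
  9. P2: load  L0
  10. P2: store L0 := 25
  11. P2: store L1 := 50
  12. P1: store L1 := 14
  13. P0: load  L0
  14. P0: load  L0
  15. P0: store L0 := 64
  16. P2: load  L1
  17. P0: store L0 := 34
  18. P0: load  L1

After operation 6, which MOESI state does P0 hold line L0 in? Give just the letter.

state = I

[1] P1: store L0 := 36 | P0:I, P1:M(36), P2:I | bus: BusRdX
[2] P0: store L1 := 24 | P0:M(24), P1:I, P2:I | bus: BusRdX
[3] P2: store L0 := 33 | P0:I, P1:I, P2:M(33) | bus: BusRdX,Flush
[4] P2: load  L1 | P0:O(24), P1:I, P2:S(24) | bus: BusRd
[5] P2: store L1 := 72 | P0:I, P1:I, P2:M(72) | bus: BusUpgr,Flush
[6] P1: load  L0 | P0:I, P1:S(33), P2:O(33) | bus: BusRd
[7] P1: load  L1 | P0:I, P1:S(72), P2:O(72) | bus: BusRd
[8] P2: load  L0 | P0:I, P1:S(33), P2:O(33) | bus: none
[9] P2: load  L0 | P0:I, P1:S(33), P2:O(33) | bus: none
[10] P2: store L0 := 25 | P0:I, P1:I, P2:M(25) | bus: BusUpgr
[11] P2: store L1 := 50 | P0:I, P1:I, P2:M(50) | bus: BusUpgr
[12] P1: store L1 := 14 | P0:I, P1:M(14), P2:I | bus: BusRdX,Flush
[13] P0: load  L0 | P0:S(25), P1:I, P2:O(25) | bus: BusRd
[14] P0: load  L0 | P0:S(25), P1:I, P2:O(25) | bus: none
[15] P0: store L0 := 64 | P0:M(64), P1:I, P2:I | bus: BusUpgr,Flush
[16] P2: load  L1 | P0:I, P1:O(14), P2:S(14) | bus: BusRd
[17] P0: store L0 := 34 | P0:M(34), P1:I, P2:I | bus: none
[18] P0: load  L1 | P0:S(14), P1:O(14), P2:S(14) | bus: BusRd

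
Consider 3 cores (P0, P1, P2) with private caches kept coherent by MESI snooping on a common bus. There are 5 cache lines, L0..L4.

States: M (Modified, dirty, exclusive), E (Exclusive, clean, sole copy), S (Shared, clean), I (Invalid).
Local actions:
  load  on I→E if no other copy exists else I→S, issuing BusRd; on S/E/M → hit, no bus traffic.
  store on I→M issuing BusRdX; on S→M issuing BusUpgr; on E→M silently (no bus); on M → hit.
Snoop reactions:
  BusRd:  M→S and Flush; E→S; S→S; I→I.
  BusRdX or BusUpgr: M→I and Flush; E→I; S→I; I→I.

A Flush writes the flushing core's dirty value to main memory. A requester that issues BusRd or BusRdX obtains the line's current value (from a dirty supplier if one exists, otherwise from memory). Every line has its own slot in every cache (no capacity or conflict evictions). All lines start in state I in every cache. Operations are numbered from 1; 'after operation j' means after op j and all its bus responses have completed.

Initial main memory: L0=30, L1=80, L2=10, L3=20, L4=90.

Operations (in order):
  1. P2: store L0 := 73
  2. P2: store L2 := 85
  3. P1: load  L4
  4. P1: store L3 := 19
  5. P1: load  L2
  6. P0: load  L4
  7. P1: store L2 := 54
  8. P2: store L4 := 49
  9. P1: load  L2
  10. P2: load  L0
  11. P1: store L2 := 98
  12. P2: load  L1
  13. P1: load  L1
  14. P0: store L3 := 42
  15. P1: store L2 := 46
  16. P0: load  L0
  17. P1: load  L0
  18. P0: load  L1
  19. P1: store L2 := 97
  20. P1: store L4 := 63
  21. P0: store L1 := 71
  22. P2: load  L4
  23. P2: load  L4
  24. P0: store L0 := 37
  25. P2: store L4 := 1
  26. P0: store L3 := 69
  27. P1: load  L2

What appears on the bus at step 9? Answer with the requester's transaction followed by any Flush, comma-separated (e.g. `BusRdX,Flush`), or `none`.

bus = none

[1] P2: store L0 := 73 | P0:I, P1:I, P2:M(73) | bus: BusRdX
[2] P2: store L2 := 85 | P0:I, P1:I, P2:M(85) | bus: BusRdX
[3] P1: load  L4 | P0:I, P1:E(90), P2:I | bus: BusRd
[4] P1: store L3 := 19 | P0:I, P1:M(19), P2:I | bus: BusRdX
[5] P1: load  L2 | P0:I, P1:S(85), P2:S(85) | bus: BusRd,Flush
[6] P0: load  L4 | P0:S(90), P1:S(90), P2:I | bus: BusRd
[7] P1: store L2 := 54 | P0:I, P1:M(54), P2:I | bus: BusUpgr
[8] P2: store L4 := 49 | P0:I, P1:I, P2:M(49) | bus: BusRdX
[9] P1: load  L2 | P0:I, P1:M(54), P2:I | bus: none
[10] P2: load  L0 | P0:I, P1:I, P2:M(73) | bus: none
[11] P1: store L2 := 98 | P0:I, P1:M(98), P2:I | bus: none
[12] P2: load  L1 | P0:I, P1:I, P2:E(80) | bus: BusRd
[13] P1: load  L1 | P0:I, P1:S(80), P2:S(80) | bus: BusRd
[14] P0: store L3 := 42 | P0:M(42), P1:I, P2:I | bus: BusRdX,Flush
[15] P1: store L2 := 46 | P0:I, P1:M(46), P2:I | bus: none
[16] P0: load  L0 | P0:S(73), P1:I, P2:S(73) | bus: BusRd,Flush
[17] P1: load  L0 | P0:S(73), P1:S(73), P2:S(73) | bus: BusRd
[18] P0: load  L1 | P0:S(80), P1:S(80), P2:S(80) | bus: BusRd
[19] P1: store L2 := 97 | P0:I, P1:M(97), P2:I | bus: none
[20] P1: store L4 := 63 | P0:I, P1:M(63), P2:I | bus: BusRdX,Flush
[21] P0: store L1 := 71 | P0:M(71), P1:I, P2:I | bus: BusUpgr
[22] P2: load  L4 | P0:I, P1:S(63), P2:S(63) | bus: BusRd,Flush
[23] P2: load  L4 | P0:I, P1:S(63), P2:S(63) | bus: none
[24] P0: store L0 := 37 | P0:M(37), P1:I, P2:I | bus: BusUpgr
[25] P2: store L4 := 1 | P0:I, P1:I, P2:M(1) | bus: BusUpgr
[26] P0: store L3 := 69 | P0:M(69), P1:I, P2:I | bus: none
[27] P1: load  L2 | P0:I, P1:M(97), P2:I | bus: none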